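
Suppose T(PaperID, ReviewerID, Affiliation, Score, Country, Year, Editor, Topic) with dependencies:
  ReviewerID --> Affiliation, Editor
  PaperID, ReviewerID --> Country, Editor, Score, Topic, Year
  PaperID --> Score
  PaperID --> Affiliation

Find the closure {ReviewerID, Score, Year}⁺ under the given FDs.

Start with {ReviewerID, Score, Year}.
ReviewerID --> Affiliation, Editor applies; add {Affiliation, Editor} → now {Affiliation, Editor, ReviewerID, Score, Year}.
No further FD applies.

{Affiliation, Editor, ReviewerID, Score, Year}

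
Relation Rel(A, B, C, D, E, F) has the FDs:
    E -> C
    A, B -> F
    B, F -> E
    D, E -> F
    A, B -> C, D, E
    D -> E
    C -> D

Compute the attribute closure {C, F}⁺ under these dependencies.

{C, D, E, F}

Start with {C, F}.
C -> D applies; add {D} → now {C, D, F}.
D -> E applies; add {E} → now {C, D, E, F}.
No further FD applies.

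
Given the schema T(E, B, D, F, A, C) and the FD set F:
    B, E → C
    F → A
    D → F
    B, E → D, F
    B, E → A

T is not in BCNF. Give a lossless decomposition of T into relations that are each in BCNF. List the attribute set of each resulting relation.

Candidate key of the original relation: {B, E}.
In {A, B, C, D, E, F}, {F} is not a superkey ({F}⁺ restricted to this set is {A, F}), so split on F → A into {A, F} and {B, C, D, E, F}.
{A, F} has no BCNF violation.
In {B, C, D, E, F}, {D} is not a superkey ({D}⁺ restricted to this set is {D, F}), so split on D → F into {D, F} and {B, C, D, E}.
{D, F} has no BCNF violation.
{B, C, D, E} has no BCNF violation.

{A, F}; {B, C, D, E}; {D, F}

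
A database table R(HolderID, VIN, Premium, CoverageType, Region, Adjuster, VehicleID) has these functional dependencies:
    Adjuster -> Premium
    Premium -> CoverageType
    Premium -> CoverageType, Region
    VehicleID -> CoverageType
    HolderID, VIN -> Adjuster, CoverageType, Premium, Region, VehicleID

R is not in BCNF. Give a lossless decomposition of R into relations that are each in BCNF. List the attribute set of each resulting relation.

Candidate key of the original relation: {HolderID, VIN}.
{Adjuster, CoverageType, HolderID, Premium, Region, VIN, VehicleID}: {Adjuster} determines {Adjuster, CoverageType, Premium, Region} here but is not a superkey — split on Adjuster -> CoverageType, Premium, Region, giving {Adjuster, CoverageType, Premium, Region} and {Adjuster, HolderID, VIN, VehicleID}.
{Adjuster, CoverageType, Premium, Region}: {Premium} determines {CoverageType, Premium, Region} here but is not a superkey — split on Premium -> CoverageType, Region, giving {CoverageType, Premium, Region} and {Adjuster, Premium}.
{CoverageType, Premium, Region} is in BCNF.
{Adjuster, Premium} is in BCNF.
{Adjuster, HolderID, VIN, VehicleID} is in BCNF.

{Adjuster, HolderID, VIN, VehicleID}; {Adjuster, Premium}; {CoverageType, Premium, Region}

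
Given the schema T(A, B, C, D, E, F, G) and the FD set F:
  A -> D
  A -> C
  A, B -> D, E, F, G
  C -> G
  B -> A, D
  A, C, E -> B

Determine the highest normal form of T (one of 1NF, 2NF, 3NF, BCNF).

Candidate keys: {A, E}, {B}. Prime attributes: {A, B, E}.
For A -> D we have {A}⁺ = {A, C, D, G}; {A} is not a superkey, so BCNF fails.
A -> D determines the non-prime attribute {D} from a non-superkey — 3NF is violated.
Since {A} ⊂ {A, E} and {A}⁺ ⊇ {C, D, G} with {C, D, G} non-prime, there is a partial dependency; 2NF fails.

1NF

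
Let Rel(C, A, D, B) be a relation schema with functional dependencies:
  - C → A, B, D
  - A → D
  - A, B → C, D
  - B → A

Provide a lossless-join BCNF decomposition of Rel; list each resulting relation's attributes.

Candidate keys of the original relation: {B}, {C}.
In {A, B, C, D}, {A} is not a superkey ({A}⁺ restricted to this set is {A, D}), so split on A → D into {A, D} and {A, B, C}.
{A, D} has no BCNF violation.
{A, B, C} has no BCNF violation.

{A, B, C}; {A, D}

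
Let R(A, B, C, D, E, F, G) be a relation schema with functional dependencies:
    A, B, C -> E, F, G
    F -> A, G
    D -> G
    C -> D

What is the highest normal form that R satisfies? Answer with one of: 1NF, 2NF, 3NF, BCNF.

Candidate keys: {A, B, C}, {B, C, F}. Prime attributes: {A, B, C, F}.
F -> A, G: {F}⁺ = {A, F, G}, which is not all of the attributes, so the left side is not a superkey — BCNF is violated.
F -> A, G determines the non-prime attribute {G} from a non-superkey — 3NF is violated.
Since {C} ⊂ {A, B, C} and {C}⁺ ⊇ {D, G} with {D, G} non-prime, there is a partial dependency; 2NF fails.

1NF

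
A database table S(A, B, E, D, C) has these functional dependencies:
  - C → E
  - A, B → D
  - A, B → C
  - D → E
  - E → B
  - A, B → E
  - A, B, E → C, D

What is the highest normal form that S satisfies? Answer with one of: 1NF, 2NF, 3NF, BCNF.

3NF

Candidate keys: {A, B}, {A, C}, {A, D}, {A, E}. Prime attributes: {A, B, C, D, E}.
C → E: {C}⁺ = {B, C, E}, which is not all of the attributes, so the left side is not a superkey — BCNF is violated.
Its right-hand attributes {E} are all prime, as are those of every other non-superkey FD — the relation is in 3NF.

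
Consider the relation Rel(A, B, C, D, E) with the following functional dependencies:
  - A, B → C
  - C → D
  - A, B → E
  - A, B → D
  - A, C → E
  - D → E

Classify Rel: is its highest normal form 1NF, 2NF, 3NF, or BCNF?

2NF

Candidate key: {A, B}. Prime attributes: {A, B}.
C → D: {C}⁺ = {C, D, E}, which is not all of the attributes, so the left side is not a superkey — BCNF is violated.
Because {D} is non-prime and the left side of C → D is not a superkey, the relation is not in 3NF.
Checking every proper subset of each key, none determines a non-prime attribute — 2NF is satisfied.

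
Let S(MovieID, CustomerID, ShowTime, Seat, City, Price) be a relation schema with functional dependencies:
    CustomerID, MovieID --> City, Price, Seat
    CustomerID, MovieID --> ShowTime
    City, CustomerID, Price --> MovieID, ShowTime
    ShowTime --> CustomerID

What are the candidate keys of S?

{City, CustomerID, Price}, {City, Price, ShowTime}, {CustomerID, MovieID}, {MovieID, ShowTime}

{CustomerID, MovieID}⁺ = {City, CustomerID, MovieID, Price, Seat, ShowTime}, which is every attribute, so {CustomerID, MovieID} is a candidate key.
{MovieID, ShowTime}⁺ = {City, CustomerID, MovieID, Price, Seat, ShowTime}, which is every attribute, so {MovieID, ShowTime} is a candidate key.
{City, CustomerID, Price}⁺ = {City, CustomerID, MovieID, Price, Seat, ShowTime}, which is every attribute, so {City, CustomerID, Price} is a candidate key.
{City, Price, ShowTime}⁺ = {City, CustomerID, MovieID, Price, Seat, ShowTime}, which is every attribute, so {City, Price, ShowTime} is a candidate key.
No proper subset of any of these is a key, and no other minimal superkey exists.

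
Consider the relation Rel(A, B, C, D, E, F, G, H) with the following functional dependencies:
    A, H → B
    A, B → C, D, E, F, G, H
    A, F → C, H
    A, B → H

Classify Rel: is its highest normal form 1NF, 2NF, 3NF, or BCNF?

BCNF

Candidate keys: {A, B}, {A, F}, {A, H}. Prime attributes: {A, B, F, H}.
Every FD has a superkey on the left, so the relation is in BCNF.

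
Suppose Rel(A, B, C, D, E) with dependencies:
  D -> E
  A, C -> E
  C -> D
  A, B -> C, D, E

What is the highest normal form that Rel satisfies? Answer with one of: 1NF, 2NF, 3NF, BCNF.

Candidate key: {A, B}. Prime attributes: {A, B}.
D -> E breaks BCNF: {D}⁺ = {D, E}, so {D} is not a superkey.
D -> E determines the non-prime attribute {E} from a non-superkey — 3NF is violated.
No proper subset of a key has a non-prime attribute in its closure, so there is no partial dependency; 2NF holds.

2NF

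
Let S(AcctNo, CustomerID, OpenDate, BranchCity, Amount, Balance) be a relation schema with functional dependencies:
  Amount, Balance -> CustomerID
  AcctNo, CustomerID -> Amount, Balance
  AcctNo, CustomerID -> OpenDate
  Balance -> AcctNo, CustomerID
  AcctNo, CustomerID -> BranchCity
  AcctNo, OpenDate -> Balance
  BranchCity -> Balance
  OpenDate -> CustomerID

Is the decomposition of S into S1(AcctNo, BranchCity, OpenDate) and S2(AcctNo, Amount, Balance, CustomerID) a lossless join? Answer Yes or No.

No

The shared attributes are {AcctNo} and {AcctNo}⁺ = {AcctNo}.
S1 ⊄ {AcctNo} and S2 ⊄ {AcctNo}, so the split is lossy.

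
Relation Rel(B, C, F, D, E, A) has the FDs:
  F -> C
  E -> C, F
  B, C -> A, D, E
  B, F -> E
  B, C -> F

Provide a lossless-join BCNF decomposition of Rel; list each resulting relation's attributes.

Candidate keys of the original relation: {B, C}, {B, E}, {B, F}.
In {A, B, C, D, E, F}, {F} is not a superkey ({F}⁺ restricted to this set is {C, F}), so split on F -> C into {C, F} and {A, B, D, E, F}.
{C, F} has no BCNF violation.
In {A, B, D, E, F}, {E} is not a superkey ({E}⁺ restricted to this set is {E, F}), so split on E -> F into {E, F} and {A, B, D, E}.
{E, F} has no BCNF violation.
{A, B, D, E} has no BCNF violation.

{A, B, D, E}; {C, F}; {E, F}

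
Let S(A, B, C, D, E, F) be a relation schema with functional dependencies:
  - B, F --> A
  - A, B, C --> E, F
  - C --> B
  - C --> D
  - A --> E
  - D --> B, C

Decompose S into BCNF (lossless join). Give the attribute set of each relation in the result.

Candidate keys of the original relation: {A, C}, {A, D}, {C, F}, {D, F}.
In {A, B, C, D, E, F}, {B, F} is not a superkey ({B, F}⁺ restricted to this set is {A, B, E, F}), so split on B, F --> A, E into {A, B, E, F} and {B, C, D, F}.
In {A, B, E, F}, {A} is not a superkey ({A}⁺ restricted to this set is {A, E}), so split on A --> E into {A, E} and {A, B, F}.
{A, E}: every determinant is a superkey — BCNF.
{A, B, F}: every determinant is a superkey — BCNF.
In {B, C, D, F}, {C} is not a superkey ({C}⁺ restricted to this set is {B, C, D}), so split on C --> B, D into {B, C, D} and {C, F}.
{B, C, D}: every determinant is a superkey — BCNF.
{C, F}: every determinant is a superkey — BCNF.

{A, B, F}; {A, E}; {B, C, D}; {C, F}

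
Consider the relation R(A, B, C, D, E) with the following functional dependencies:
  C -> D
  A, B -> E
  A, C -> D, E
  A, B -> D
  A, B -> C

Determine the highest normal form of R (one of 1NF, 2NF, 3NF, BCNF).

Candidate key: {A, B}. Prime attributes: {A, B}.
C -> D breaks BCNF: {C}⁺ = {C, D}, so {C} is not a superkey.
C -> D determines the non-prime attribute {D} from a non-superkey — 3NF is violated.
No proper subset of a key has a non-prime attribute in its closure, so there is no partial dependency; 2NF holds.

2NF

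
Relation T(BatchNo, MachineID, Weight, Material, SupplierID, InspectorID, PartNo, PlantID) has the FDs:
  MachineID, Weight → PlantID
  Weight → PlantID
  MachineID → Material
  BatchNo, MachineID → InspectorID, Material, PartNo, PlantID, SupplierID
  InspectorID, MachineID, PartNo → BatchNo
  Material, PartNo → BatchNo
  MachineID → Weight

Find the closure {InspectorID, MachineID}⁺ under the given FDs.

{InspectorID, MachineID, Material, PlantID, Weight}

Start with {InspectorID, MachineID}.
MachineID → Material applies; add {Material} → now {InspectorID, MachineID, Material}.
MachineID → Weight applies; add {Weight} → now {InspectorID, MachineID, Material, Weight}.
MachineID, Weight → PlantID applies; add {PlantID} → now {InspectorID, MachineID, Material, PlantID, Weight}.
No further FD applies.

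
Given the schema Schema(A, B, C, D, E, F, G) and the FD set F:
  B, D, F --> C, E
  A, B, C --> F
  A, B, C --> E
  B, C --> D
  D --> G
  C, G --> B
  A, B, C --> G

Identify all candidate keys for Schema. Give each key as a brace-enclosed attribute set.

{A, B, C}, {A, B, D, F}, {A, C, D}, {A, C, G}

{A} never appears on the right of any FD, so every key must include it.
{A, B, C}⁺ = {A, B, C, D, E, F, G} — all of the relation — so {A, B, C} is a candidate key.
{A, C, D}⁺ = {A, B, C, D, E, F, G} — all of the relation — so {A, C, D} is a candidate key.
{A, C, G}⁺ = {A, B, C, D, E, F, G} — all of the relation — so {A, C, G} is a candidate key.
{A, B, D, F}⁺ = {A, B, C, D, E, F, G} — all of the relation — so {A, B, D, F} is a candidate key.
Any other superkey properly contains one of these, so there are no further candidate keys.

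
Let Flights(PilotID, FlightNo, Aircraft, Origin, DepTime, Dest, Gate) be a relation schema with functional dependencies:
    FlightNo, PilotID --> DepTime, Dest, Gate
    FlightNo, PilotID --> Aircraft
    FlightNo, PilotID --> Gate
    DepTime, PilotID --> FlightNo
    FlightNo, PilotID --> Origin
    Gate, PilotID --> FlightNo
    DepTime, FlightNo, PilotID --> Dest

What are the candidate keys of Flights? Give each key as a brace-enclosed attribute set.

{DepTime, PilotID}, {FlightNo, PilotID}, {Gate, PilotID}

Attributes never on any right-hand side: {PilotID} — every candidate key must contain it.
{DepTime, PilotID}⁺ = {Aircraft, DepTime, Dest, FlightNo, Gate, Origin, PilotID}, which is every attribute, so {DepTime, PilotID} is a candidate key.
{FlightNo, PilotID}⁺ = {Aircraft, DepTime, Dest, FlightNo, Gate, Origin, PilotID}, which is every attribute, so {FlightNo, PilotID} is a candidate key.
{Gate, PilotID}⁺ = {Aircraft, DepTime, Dest, FlightNo, Gate, Origin, PilotID}, which is every attribute, so {Gate, PilotID} is a candidate key.
These are minimal and exhaustive — every other superkey contains one of them.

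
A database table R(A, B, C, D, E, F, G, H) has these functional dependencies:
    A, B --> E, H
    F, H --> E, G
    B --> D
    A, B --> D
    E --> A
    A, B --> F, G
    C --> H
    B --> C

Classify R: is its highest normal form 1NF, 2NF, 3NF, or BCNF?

1NF

Candidate keys: {A, B}, {B, E}, {B, F}. Prime attributes: {A, B, E, F}.
F, H --> E, G breaks BCNF: {F, H}⁺ = {A, E, F, G, H}, so {F, H} is not a superkey.
F, H --> E, G determines the non-prime attribute {G} from a non-superkey — 3NF is violated.
The proper key subset {B} of {A, B} determines non-prime {C, D, H}, so the relation is not even in 2NF.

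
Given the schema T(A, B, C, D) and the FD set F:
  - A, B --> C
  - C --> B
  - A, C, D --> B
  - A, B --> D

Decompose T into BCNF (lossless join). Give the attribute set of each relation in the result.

Candidate keys of the original relation: {A, B}, {A, C}.
Within {A, B, C, D}: {C}⁺ ∩ {A, B, C, D} = {B, C}, not the whole set, so C --> B violates BCNF; decompose into {B, C} and {A, C, D}.
{B, C} has no BCNF violation.
{A, C, D} has no BCNF violation.

{A, C, D}; {B, C}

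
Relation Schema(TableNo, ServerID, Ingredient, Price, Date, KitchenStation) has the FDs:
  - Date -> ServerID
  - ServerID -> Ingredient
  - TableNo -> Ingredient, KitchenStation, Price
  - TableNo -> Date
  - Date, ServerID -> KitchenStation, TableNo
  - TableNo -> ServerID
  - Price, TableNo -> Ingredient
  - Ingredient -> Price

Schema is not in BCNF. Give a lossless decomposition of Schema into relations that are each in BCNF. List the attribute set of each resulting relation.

Candidate keys of the original relation: {Date}, {TableNo}.
{Date, Ingredient, KitchenStation, Price, ServerID, TableNo}: {ServerID} determines {Ingredient, Price, ServerID} here but is not a superkey — split on ServerID -> Ingredient, Price, giving {Ingredient, Price, ServerID} and {Date, KitchenStation, ServerID, TableNo}.
{Ingredient, Price, ServerID}: {Ingredient} determines {Ingredient, Price} here but is not a superkey — split on Ingredient -> Price, giving {Ingredient, Price} and {Ingredient, ServerID}.
{Ingredient, Price} has no BCNF violation.
{Ingredient, ServerID} has no BCNF violation.
{Date, KitchenStation, ServerID, TableNo} has no BCNF violation.

{Date, KitchenStation, ServerID, TableNo}; {Ingredient, Price}; {Ingredient, ServerID}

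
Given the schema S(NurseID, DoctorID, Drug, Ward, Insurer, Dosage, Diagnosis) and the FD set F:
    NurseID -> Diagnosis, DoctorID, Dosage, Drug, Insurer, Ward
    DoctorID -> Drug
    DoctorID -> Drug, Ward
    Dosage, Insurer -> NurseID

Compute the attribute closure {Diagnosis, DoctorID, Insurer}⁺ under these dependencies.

{Diagnosis, DoctorID, Drug, Insurer, Ward}

Start with {Diagnosis, DoctorID, Insurer}.
DoctorID -> Drug applies; add {Drug} → now {Diagnosis, DoctorID, Drug, Insurer}.
DoctorID -> Drug, Ward applies; add {Ward} → now {Diagnosis, DoctorID, Drug, Insurer, Ward}.
No further FD applies.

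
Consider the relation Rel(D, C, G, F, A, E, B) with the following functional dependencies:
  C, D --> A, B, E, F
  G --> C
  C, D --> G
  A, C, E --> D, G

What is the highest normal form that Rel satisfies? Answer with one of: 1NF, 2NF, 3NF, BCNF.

Candidate keys: {A, C, E}, {A, E, G}, {C, D}, {D, G}. Prime attributes: {A, C, D, E, G}.
G --> C: {G}⁺ = {C, G}, which is not all of the attributes, so the left side is not a superkey — BCNF is violated.
But every attribute on its right side ({C}) is prime, and the same holds for every other non-superkey FD, so 3NF still holds.

3NF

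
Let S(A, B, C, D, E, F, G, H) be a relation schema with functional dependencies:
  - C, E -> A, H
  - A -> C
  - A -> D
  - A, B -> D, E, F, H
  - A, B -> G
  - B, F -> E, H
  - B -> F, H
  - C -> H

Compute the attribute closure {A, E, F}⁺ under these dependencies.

{A, C, D, E, F, H}

Start with {A, E, F}.
A -> C applies; add {C} → now {A, C, E, F}.
A -> D applies; add {D} → now {A, C, D, E, F}.
C -> H applies; add {H} → now {A, C, D, E, F, H}.
No further FD applies.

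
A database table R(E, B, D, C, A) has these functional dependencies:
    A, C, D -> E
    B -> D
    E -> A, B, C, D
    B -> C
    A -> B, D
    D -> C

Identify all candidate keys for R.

{A}, {E}

Closure of {A} is {A, B, C, D, E}, the whole schema; {A} is a candidate key.
Closure of {E} is {A, B, C, D, E}, the whole schema; {E} is a candidate key.
Any other superkey properly contains one of these, so there are no further candidate keys.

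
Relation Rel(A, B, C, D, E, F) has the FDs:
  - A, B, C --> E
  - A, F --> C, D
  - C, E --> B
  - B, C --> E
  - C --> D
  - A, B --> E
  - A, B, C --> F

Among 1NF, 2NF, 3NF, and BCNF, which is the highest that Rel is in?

Candidate keys: {A, B, C}, {A, B, F}, {A, C, E}, {A, E, F}. Prime attributes: {A, B, C, E, F}.
For A, F --> C, D we have {A, F}⁺ = {A, C, D, F}; {A, F} is not a superkey, so BCNF fails.
Because {D} is non-prime and the left side of A, F --> C, D is not a superkey, the relation is not in 3NF.
Since {C} ⊂ {A, B, C} and {C}⁺ ⊇ {D} with {D} non-prime, there is a partial dependency; 2NF fails.

1NF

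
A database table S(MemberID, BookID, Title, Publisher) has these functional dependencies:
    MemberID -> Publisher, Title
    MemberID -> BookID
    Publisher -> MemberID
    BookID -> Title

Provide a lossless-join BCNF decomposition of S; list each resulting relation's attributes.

Candidate keys of the original relation: {MemberID}, {Publisher}.
{BookID, MemberID, Publisher, Title}: {BookID} determines {BookID, Title} here but is not a superkey — split on BookID -> Title, giving {BookID, Title} and {BookID, MemberID, Publisher}.
{BookID, Title} is in BCNF.
{BookID, MemberID, Publisher} is in BCNF.

{BookID, MemberID, Publisher}; {BookID, Title}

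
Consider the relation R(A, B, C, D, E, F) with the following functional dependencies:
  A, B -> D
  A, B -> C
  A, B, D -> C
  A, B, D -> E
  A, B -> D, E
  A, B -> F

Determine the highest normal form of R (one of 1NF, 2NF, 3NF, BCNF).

Candidate key: {A, B}. Prime attributes: {A, B}.
The left-hand side of every FD is a superkey, so BCNF is satisfied.

BCNF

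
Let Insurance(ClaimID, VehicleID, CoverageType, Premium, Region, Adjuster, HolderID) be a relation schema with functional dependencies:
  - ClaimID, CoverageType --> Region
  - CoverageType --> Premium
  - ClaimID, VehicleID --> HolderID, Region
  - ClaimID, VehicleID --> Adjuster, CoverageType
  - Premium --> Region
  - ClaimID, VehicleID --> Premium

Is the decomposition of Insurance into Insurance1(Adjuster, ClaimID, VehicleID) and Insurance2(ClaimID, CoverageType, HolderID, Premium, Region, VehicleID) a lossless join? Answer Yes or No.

The shared attributes are {ClaimID, VehicleID} and {ClaimID, VehicleID}⁺ = {Adjuster, ClaimID, CoverageType, HolderID, Premium, Region, VehicleID}.
This includes all of Insurance1, so the common attributes are a superkey of Insurance1 — the join is lossless.

Yes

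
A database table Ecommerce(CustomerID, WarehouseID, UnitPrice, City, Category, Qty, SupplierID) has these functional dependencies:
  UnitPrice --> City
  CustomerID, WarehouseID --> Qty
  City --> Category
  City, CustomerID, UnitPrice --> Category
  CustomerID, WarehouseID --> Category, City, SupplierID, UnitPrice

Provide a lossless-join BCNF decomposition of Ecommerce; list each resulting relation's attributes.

Candidate key of the original relation: {CustomerID, WarehouseID}.
In {Category, City, CustomerID, Qty, SupplierID, UnitPrice, WarehouseID}, {UnitPrice} is not a superkey ({UnitPrice}⁺ restricted to this set is {Category, City, UnitPrice}), so split on UnitPrice --> Category, City into {Category, City, UnitPrice} and {CustomerID, Qty, SupplierID, UnitPrice, WarehouseID}.
In {Category, City, UnitPrice}, {City} is not a superkey ({City}⁺ restricted to this set is {Category, City}), so split on City --> Category into {Category, City} and {City, UnitPrice}.
{Category, City}: every determinant is a superkey — BCNF.
{City, UnitPrice}: every determinant is a superkey — BCNF.
{CustomerID, Qty, SupplierID, UnitPrice, WarehouseID}: every determinant is a superkey — BCNF.

{Category, City}; {City, UnitPrice}; {CustomerID, Qty, SupplierID, UnitPrice, WarehouseID}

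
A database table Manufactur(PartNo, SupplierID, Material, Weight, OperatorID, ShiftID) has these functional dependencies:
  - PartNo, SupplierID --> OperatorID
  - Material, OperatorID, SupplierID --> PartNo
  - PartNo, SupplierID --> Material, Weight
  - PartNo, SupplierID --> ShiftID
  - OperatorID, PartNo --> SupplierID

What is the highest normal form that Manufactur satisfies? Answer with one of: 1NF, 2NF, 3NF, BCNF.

Candidate keys: {Material, OperatorID, SupplierID}, {OperatorID, PartNo}, {PartNo, SupplierID}. Prime attributes: {Material, OperatorID, PartNo, SupplierID}.
The left-hand side of every FD is a superkey, so BCNF is satisfied.

BCNF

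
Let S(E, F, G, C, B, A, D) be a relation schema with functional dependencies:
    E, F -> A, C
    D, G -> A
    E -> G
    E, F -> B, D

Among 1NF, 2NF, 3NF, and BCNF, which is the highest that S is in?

Candidate key: {E, F}. Prime attributes: {E, F}.
D, G -> A: {D, G}⁺ = {A, D, G}, which is not all of the attributes, so the left side is not a superkey — BCNF is violated.
D, G -> A determines the non-prime attribute {A} from a non-superkey — 3NF is violated.
Since {E} ⊂ {E, F} and {E}⁺ ⊇ {G} with {G} non-prime, there is a partial dependency; 2NF fails.

1NF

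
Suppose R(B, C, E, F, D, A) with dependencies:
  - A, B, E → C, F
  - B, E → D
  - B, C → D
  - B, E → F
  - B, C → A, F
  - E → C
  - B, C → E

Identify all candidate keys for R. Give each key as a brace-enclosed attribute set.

{B, C}, {B, E}

{B} never appears on the right of any FD, so every key must include it.
{B, C} is a candidate key since {B, C}⁺ = {A, B, C, D, E, F} covers every attribute.
{B, E} is a candidate key since {B, E}⁺ = {A, B, C, D, E, F} covers every attribute.
No proper subset of any of these is a key, and no other minimal superkey exists.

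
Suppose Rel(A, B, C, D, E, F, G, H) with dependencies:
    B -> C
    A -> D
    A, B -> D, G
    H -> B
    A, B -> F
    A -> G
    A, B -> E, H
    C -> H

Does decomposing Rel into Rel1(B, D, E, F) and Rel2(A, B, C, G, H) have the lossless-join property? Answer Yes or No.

No

The shared attributes are {B} and {B}⁺ = {B, C, H}.
Rel1 ⊄ {B, C, H} and Rel2 ⊄ {B, C, H}, so the split is lossy.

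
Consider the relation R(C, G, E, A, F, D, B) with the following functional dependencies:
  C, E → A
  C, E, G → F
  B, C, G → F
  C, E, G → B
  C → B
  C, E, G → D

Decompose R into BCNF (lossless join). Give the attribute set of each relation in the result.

{A, C, E}; {B, C}; {C, D, E, G}; {C, F, G}

Candidate key of the original relation: {C, E, G}.
In {A, B, C, D, E, F, G}, {C, E} is not a superkey ({C, E}⁺ restricted to this set is {A, B, C, E}), so split on C, E → A, B into {A, B, C, E} and {C, D, E, F, G}.
In {A, B, C, E}, {C} is not a superkey ({C}⁺ restricted to this set is {B, C}), so split on C → B into {B, C} and {A, C, E}.
{B, C}: every determinant is a superkey — BCNF.
{A, C, E}: every determinant is a superkey — BCNF.
In {C, D, E, F, G}, {C, G} is not a superkey ({C, G}⁺ restricted to this set is {C, F, G}), so split on C, G → F into {C, F, G} and {C, D, E, G}.
{C, F, G}: every determinant is a superkey — BCNF.
{C, D, E, G}: every determinant is a superkey — BCNF.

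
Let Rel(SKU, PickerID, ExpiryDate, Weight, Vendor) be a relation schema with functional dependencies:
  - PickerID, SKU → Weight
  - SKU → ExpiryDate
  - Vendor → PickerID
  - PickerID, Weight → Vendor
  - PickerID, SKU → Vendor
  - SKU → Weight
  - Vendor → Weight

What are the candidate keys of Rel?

{PickerID, SKU}, {SKU, Vendor}

{SKU} never appears on the right of any FD, so every key must include it.
{PickerID, SKU}⁺ = {ExpiryDate, PickerID, SKU, Vendor, Weight} — all of the relation — so {PickerID, SKU} is a candidate key.
{SKU, Vendor}⁺ = {ExpiryDate, PickerID, SKU, Vendor, Weight} — all of the relation — so {SKU, Vendor} is a candidate key.
No proper subset of any of these is a key, and no other minimal superkey exists.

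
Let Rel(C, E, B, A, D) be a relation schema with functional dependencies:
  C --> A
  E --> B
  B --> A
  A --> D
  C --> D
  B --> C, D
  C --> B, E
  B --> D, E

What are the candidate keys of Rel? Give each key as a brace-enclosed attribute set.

{B}, {C}, {E}

{B}⁺ = {A, B, C, D, E}, which is every attribute, so {B} is a candidate key.
{C}⁺ = {A, B, C, D, E}, which is every attribute, so {C} is a candidate key.
{E}⁺ = {A, B, C, D, E}, which is every attribute, so {E} is a candidate key.
Any other superkey properly contains one of these, so there are no further candidate keys.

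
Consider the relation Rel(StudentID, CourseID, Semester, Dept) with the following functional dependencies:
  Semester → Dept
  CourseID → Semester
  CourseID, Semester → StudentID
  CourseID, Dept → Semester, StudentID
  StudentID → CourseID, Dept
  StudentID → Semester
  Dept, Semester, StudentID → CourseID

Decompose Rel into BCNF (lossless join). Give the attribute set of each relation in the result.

Candidate keys of the original relation: {CourseID}, {StudentID}.
Within {CourseID, Dept, Semester, StudentID}: {Semester}⁺ ∩ {CourseID, Dept, Semester, StudentID} = {Dept, Semester}, not the whole set, so Semester → Dept violates BCNF; decompose into {Dept, Semester} and {CourseID, Semester, StudentID}.
{Dept, Semester} is in BCNF.
{CourseID, Semester, StudentID} is in BCNF.

{CourseID, Semester, StudentID}; {Dept, Semester}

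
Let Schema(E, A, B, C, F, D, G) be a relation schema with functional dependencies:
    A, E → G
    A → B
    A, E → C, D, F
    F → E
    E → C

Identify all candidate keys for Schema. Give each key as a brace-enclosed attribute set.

No FD produces {A}, so it must be in every candidate key.
{A, E}⁺ = {A, B, C, D, E, F, G}, which is every attribute, so {A, E} is a candidate key.
{A, F}⁺ = {A, B, C, D, E, F, G}, which is every attribute, so {A, F} is a candidate key.
No proper subset of any of these is a key, and no other minimal superkey exists.

{A, E}, {A, F}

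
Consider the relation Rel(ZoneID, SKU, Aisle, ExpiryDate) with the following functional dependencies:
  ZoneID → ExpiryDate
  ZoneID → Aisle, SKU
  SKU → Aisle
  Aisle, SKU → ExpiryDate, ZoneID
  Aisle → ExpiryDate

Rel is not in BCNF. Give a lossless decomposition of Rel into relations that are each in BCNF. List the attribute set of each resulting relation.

{Aisle, ExpiryDate}; {Aisle, SKU, ZoneID}

Candidate keys of the original relation: {SKU}, {ZoneID}.
Within {Aisle, ExpiryDate, SKU, ZoneID}: {Aisle}⁺ ∩ {Aisle, ExpiryDate, SKU, ZoneID} = {Aisle, ExpiryDate}, not the whole set, so Aisle → ExpiryDate violates BCNF; decompose into {Aisle, ExpiryDate} and {Aisle, SKU, ZoneID}.
{Aisle, ExpiryDate} has no BCNF violation.
{Aisle, SKU, ZoneID} has no BCNF violation.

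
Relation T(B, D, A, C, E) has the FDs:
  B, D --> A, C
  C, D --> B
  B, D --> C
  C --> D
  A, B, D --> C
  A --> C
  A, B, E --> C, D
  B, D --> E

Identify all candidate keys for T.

{A}⁺ = {A, B, C, D, E}, which is every attribute, so {A} is a candidate key.
{C}⁺ = {A, B, C, D, E}, which is every attribute, so {C} is a candidate key.
{B, D}⁺ = {A, B, C, D, E}, which is every attribute, so {B, D} is a candidate key.
No proper subset of any of these is a key, and no other minimal superkey exists.

{A}, {B, D}, {C}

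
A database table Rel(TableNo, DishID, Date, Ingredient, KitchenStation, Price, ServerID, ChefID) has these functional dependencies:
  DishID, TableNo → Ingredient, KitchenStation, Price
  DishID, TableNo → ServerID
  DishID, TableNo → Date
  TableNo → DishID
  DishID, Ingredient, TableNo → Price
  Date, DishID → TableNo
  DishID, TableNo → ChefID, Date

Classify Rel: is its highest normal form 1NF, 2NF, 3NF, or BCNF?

BCNF

Candidate keys: {Date, DishID}, {TableNo}. Prime attributes: {Date, DishID, TableNo}.
Every FD has a superkey on the left, so the relation is in BCNF.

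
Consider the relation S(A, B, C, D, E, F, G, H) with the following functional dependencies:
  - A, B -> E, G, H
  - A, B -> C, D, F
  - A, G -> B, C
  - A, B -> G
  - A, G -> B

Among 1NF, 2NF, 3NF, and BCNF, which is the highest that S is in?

Candidate keys: {A, B}, {A, G}. Prime attributes: {A, B, G}.
Every FD has a superkey on the left, so the relation is in BCNF.

BCNF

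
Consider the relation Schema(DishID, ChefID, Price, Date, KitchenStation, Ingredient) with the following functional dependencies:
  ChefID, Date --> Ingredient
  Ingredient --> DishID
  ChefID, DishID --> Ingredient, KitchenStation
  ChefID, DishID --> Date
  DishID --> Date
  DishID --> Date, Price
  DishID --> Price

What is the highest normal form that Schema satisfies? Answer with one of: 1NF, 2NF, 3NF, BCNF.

Candidate keys: {ChefID, Date}, {ChefID, DishID}, {ChefID, Ingredient}. Prime attributes: {ChefID, Date, DishID, Ingredient}.
For Ingredient --> DishID we have {Ingredient}⁺ = {Date, DishID, Ingredient, Price}; {Ingredient} is not a superkey, so BCNF fails.
DishID --> Date, Price determines the non-prime attribute {Price} from a non-superkey — 3NF is violated.
The proper key subset {DishID} of {ChefID, DishID} determines non-prime {Price}, so the relation is not even in 2NF.

1NF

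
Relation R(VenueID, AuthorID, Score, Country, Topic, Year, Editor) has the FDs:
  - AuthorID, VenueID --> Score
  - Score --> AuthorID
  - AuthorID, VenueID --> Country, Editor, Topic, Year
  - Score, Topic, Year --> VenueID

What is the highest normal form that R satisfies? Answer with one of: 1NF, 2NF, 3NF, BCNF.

Candidate keys: {AuthorID, VenueID}, {Score, Topic, Year}, {Score, VenueID}. Prime attributes: {AuthorID, Score, Topic, VenueID, Year}.
Score --> AuthorID breaks BCNF: {Score}⁺ = {AuthorID, Score}, so {Score} is not a superkey.
Its right-hand attributes {AuthorID} are all prime, as are those of every other non-superkey FD — the relation is in 3NF.

3NF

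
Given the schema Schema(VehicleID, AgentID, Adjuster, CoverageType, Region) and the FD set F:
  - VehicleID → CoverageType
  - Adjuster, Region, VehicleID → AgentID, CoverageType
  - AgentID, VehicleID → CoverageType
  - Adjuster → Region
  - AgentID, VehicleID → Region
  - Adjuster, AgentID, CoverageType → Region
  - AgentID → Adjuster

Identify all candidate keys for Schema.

{Adjuster, VehicleID}, {AgentID, VehicleID}

Attributes never on any right-hand side: {VehicleID} — every candidate key must contain it.
{Adjuster, VehicleID} is a candidate key since {Adjuster, VehicleID}⁺ = {Adjuster, AgentID, CoverageType, Region, VehicleID} covers every attribute.
{AgentID, VehicleID} is a candidate key since {AgentID, VehicleID}⁺ = {Adjuster, AgentID, CoverageType, Region, VehicleID} covers every attribute.
Any other superkey properly contains one of these, so there are no further candidate keys.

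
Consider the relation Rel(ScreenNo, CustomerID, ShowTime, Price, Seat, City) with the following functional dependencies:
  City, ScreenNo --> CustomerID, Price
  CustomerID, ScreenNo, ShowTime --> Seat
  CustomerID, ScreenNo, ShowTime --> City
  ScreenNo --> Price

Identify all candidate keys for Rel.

{City, ScreenNo, ShowTime}, {CustomerID, ScreenNo, ShowTime}

No FD produces {ScreenNo, ShowTime}, so they must be in every candidate key.
{City, ScreenNo, ShowTime}⁺ = {City, CustomerID, Price, ScreenNo, Seat, ShowTime} — all of the relation — so {City, ScreenNo, ShowTime} is a candidate key.
{CustomerID, ScreenNo, ShowTime}⁺ = {City, CustomerID, Price, ScreenNo, Seat, ShowTime} — all of the relation — so {CustomerID, ScreenNo, ShowTime} is a candidate key.
No proper subset of any of these is a key, and no other minimal superkey exists.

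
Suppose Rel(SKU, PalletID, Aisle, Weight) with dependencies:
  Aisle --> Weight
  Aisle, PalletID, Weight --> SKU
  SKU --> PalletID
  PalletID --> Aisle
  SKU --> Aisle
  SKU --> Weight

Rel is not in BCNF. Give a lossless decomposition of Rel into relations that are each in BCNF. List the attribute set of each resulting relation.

{Aisle, PalletID, SKU}; {Aisle, Weight}

Candidate keys of the original relation: {PalletID}, {SKU}.
Within {Aisle, PalletID, SKU, Weight}: {Aisle}⁺ ∩ {Aisle, PalletID, SKU, Weight} = {Aisle, Weight}, not the whole set, so Aisle --> Weight violates BCNF; decompose into {Aisle, Weight} and {Aisle, PalletID, SKU}.
{Aisle, Weight} is in BCNF.
{Aisle, PalletID, SKU} is in BCNF.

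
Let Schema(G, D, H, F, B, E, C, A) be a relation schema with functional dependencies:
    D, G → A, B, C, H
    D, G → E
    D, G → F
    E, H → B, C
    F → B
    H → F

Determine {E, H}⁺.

Start with {E, H}.
E, H → B, C applies; add {B, C} → now {B, C, E, H}.
H → F applies; add {F} → now {B, C, E, F, H}.
No further FD applies.

{B, C, E, F, H}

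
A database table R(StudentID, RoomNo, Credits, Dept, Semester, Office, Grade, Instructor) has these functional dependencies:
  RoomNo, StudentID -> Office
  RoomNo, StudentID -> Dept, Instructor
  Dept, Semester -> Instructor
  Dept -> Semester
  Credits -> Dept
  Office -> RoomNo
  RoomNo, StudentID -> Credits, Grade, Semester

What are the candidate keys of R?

{StudentID} never appears on the right of any FD, so every key must include it.
{Office, StudentID}⁺ = {Credits, Dept, Grade, Instructor, Office, RoomNo, Semester, StudentID}, which is every attribute, so {Office, StudentID} is a candidate key.
{RoomNo, StudentID}⁺ = {Credits, Dept, Grade, Instructor, Office, RoomNo, Semester, StudentID}, which is every attribute, so {RoomNo, StudentID} is a candidate key.
Any other superkey properly contains one of these, so there are no further candidate keys.

{Office, StudentID}, {RoomNo, StudentID}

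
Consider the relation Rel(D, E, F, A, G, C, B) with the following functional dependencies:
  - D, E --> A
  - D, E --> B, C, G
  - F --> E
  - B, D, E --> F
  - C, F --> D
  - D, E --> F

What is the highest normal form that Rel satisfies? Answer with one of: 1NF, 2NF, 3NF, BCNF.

Candidate keys: {C, F}, {D, E}, {D, F}. Prime attributes: {C, D, E, F}.
F --> E breaks BCNF: {F}⁺ = {E, F}, so {F} is not a superkey.
But every attribute on its right side ({E}) is prime, and the same holds for every other non-superkey FD, so 3NF still holds.

3NF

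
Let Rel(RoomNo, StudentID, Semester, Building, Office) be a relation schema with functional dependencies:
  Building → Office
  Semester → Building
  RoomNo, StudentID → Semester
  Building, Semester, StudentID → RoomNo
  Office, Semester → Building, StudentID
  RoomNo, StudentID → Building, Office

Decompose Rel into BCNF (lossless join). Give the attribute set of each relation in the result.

Candidate keys of the original relation: {RoomNo, StudentID}, {Semester}.
Within {Building, Office, RoomNo, Semester, StudentID}: {Building}⁺ ∩ {Building, Office, RoomNo, Semester, StudentID} = {Building, Office}, not the whole set, so Building → Office violates BCNF; decompose into {Building, Office} and {Building, RoomNo, Semester, StudentID}.
{Building, Office} is in BCNF.
{Building, RoomNo, Semester, StudentID} is in BCNF.

{Building, Office}; {Building, RoomNo, Semester, StudentID}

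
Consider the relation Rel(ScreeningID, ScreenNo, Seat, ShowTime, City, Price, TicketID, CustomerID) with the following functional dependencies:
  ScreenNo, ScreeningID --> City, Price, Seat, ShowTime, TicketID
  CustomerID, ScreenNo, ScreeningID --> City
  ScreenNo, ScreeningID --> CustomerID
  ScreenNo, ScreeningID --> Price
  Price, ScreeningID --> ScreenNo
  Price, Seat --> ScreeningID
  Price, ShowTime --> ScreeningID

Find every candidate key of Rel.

{Price, ScreeningID}⁺ = {City, CustomerID, Price, ScreenNo, ScreeningID, Seat, ShowTime, TicketID} — all of the relation — so {Price, ScreeningID} is a candidate key.
{Price, Seat}⁺ = {City, CustomerID, Price, ScreenNo, ScreeningID, Seat, ShowTime, TicketID} — all of the relation — so {Price, Seat} is a candidate key.
{Price, ShowTime}⁺ = {City, CustomerID, Price, ScreenNo, ScreeningID, Seat, ShowTime, TicketID} — all of the relation — so {Price, ShowTime} is a candidate key.
{ScreenNo, ScreeningID}⁺ = {City, CustomerID, Price, ScreenNo, ScreeningID, Seat, ShowTime, TicketID} — all of the relation — so {ScreenNo, ScreeningID} is a candidate key.
No proper subset of any of these is a key, and no other minimal superkey exists.

{Price, ScreeningID}, {Price, Seat}, {Price, ShowTime}, {ScreenNo, ScreeningID}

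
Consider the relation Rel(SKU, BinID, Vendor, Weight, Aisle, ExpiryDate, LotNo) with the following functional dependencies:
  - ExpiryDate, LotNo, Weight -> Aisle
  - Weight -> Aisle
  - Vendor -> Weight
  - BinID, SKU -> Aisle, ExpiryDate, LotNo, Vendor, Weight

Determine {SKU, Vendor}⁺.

Start with {SKU, Vendor}.
Vendor -> Weight applies; add {Weight} → now {SKU, Vendor, Weight}.
Weight -> Aisle applies; add {Aisle} → now {Aisle, SKU, Vendor, Weight}.
No further FD applies.

{Aisle, SKU, Vendor, Weight}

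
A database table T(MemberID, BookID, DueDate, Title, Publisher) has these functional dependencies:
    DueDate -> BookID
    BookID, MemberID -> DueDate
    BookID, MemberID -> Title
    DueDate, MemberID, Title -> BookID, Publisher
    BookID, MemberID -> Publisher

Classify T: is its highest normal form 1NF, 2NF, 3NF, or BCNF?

Candidate keys: {BookID, MemberID}, {DueDate, MemberID}. Prime attributes: {BookID, DueDate, MemberID}.
DueDate -> BookID: {DueDate}⁺ = {BookID, DueDate}, which is not all of the attributes, so the left side is not a superkey — BCNF is violated.
Its right-hand attributes {BookID} are all prime, as are those of every other non-superkey FD — the relation is in 3NF.

3NF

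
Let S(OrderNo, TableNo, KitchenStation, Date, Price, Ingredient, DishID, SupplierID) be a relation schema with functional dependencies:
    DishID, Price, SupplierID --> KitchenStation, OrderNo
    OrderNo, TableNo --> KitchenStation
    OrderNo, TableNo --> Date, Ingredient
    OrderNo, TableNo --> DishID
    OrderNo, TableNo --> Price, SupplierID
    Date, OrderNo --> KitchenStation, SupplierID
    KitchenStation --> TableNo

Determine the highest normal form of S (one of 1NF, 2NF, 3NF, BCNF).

3NF

Candidate keys: {Date, OrderNo}, {DishID, Price, SupplierID}, {KitchenStation, OrderNo}, {OrderNo, TableNo}. Prime attributes: {Date, DishID, KitchenStation, OrderNo, Price, SupplierID, TableNo}.
KitchenStation --> TableNo breaks BCNF: {KitchenStation}⁺ = {KitchenStation, TableNo}, so {KitchenStation} is not a superkey.
Its right-hand attributes {TableNo} are all prime, as are those of every other non-superkey FD — the relation is in 3NF.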